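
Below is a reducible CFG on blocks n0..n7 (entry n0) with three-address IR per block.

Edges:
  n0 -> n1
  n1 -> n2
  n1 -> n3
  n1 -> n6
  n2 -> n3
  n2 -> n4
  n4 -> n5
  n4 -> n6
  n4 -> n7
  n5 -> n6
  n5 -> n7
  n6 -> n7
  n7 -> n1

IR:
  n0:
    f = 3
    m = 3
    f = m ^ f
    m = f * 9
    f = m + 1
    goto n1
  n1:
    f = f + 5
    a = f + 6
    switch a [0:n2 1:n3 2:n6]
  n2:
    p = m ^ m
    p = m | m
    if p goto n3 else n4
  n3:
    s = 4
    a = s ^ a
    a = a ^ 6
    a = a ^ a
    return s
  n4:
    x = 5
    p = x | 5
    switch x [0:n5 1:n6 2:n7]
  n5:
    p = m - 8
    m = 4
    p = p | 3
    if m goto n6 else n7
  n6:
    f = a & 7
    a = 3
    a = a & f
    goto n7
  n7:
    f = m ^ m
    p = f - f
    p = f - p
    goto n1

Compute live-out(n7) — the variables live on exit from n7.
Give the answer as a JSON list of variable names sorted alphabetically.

Answer: ["f", "m"]

Working:
def/use:
  n0: def={f,m} ue=∅
  n1: def={a,f} ue={f}
  n2: def={p} ue={m}
  n3: def={a,s} ue={a}
  n4: def={p,x} ue=∅
  n5: def={m,p} ue={m}
  n6: def={a,f} ue={a}
  n7: def={f,p} ue={m}

Liveness:
  live n0: ∅→{f,m}
  live n1: {f,m}→{a,m}
  live n2: {a,m}→{a,m}
  live n3: {a}→∅
  live n4: {a,m}→{a,m}
  live n5: {a,m}→{a,m}
  live n6: {a,m}→{m}
  live n7: {m}→{f,m}

live-out(n7) = ["f", "m"]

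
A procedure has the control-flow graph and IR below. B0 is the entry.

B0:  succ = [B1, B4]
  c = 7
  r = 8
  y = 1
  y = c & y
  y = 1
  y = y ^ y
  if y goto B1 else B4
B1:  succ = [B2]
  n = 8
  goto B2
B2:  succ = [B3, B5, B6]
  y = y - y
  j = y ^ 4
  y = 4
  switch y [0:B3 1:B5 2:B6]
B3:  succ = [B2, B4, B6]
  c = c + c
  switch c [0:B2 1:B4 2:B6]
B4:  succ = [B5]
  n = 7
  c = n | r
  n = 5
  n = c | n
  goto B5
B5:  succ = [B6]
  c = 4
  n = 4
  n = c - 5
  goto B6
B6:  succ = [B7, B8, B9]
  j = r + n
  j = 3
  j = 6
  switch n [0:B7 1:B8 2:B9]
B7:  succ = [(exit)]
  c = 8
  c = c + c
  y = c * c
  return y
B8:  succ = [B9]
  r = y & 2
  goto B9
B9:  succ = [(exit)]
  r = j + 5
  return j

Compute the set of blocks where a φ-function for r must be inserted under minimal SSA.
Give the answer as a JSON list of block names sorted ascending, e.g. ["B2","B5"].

Answer: ["B9"]

Analysis:
idom tree: B1←B0 B2←B1 B3←B2 B4←B0 B5←B0 B6←B0 B7←B6 B8←B6 B9←B6
Join-block Dom:
  B2: preds {B1,B3}: {B0,B1} ∩ {B0,B1,B2,B3} = {B0,B1}; idom=B1
  B4: preds {B0,B3}: {B0} ∩ {B0,B1,B2,B3} = {B0}; idom=B0
  B5: preds {B2,B4}: {B0,B1,B2} ∩ {B0,B4} = {B0}; idom=B0
  B6: preds {B2,B3,B5}: {B0,B1,B2} ∩ {B0,B1,B2,B3} ∩ {B0,B5} = {B0}; idom=B0
  B9: preds {B6,B8}: {B0,B6} ∩ {B0,B6,B8} = {B0,B6}; idom=B6

DF derivation:
  B2←B1: walk · to B1
  B2←B3: walk B3→B2 to B1
  B4←B0: walk · to B0
  B4←B3: walk B3→B2→B1 to B0
  B5←B2: walk B2→B1 to B0
  B5←B4: walk B4 to B0
  B6←B2: walk B2→B1 to B0
  B6←B3: walk B3→B2→B1 to B0
  B6←B5: walk B5 to B0
  B9←B6: walk · to B6
  B9←B8: walk B8 to B6
  DF(B0)=∅
  DF(B1)={B4,B5,B6}
  DF(B2)={B2,B4,B5,B6}
  DF(B3)={B2,B4,B6}
  DF(B4)={B5}
  DF(B5)={B6}
  DF(B6)=∅
  DF(B7)=∅
  DF(B8)={B9}
  DF(B9)=∅

φ for r: defs {B0,B8,B9}
  DF⁺ = {B9}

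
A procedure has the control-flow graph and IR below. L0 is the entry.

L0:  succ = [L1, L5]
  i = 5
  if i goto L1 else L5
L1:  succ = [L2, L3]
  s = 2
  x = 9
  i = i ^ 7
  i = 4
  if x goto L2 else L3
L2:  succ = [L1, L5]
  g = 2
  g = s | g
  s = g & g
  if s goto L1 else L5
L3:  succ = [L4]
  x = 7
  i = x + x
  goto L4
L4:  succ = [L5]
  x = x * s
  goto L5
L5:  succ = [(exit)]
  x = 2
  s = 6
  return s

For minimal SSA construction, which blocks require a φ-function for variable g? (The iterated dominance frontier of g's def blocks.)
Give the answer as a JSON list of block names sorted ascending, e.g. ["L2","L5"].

Answer: ["L1", "L5"]

Derivation:
idom tree: L1←L0 L2←L1 L3←L1 L4←L3 L5←L0
Dom∩ at merges:
  L1: preds {L0,L2}: {L0} ∩ {L0,L1,L2} = {L0}; idom=L0
  L5: preds {L0,L2,L4}: {L0} ∩ {L0,L1,L2} ∩ {L0,L1,L3,L4} = {L0}; idom=L0

DF walk-up:
  join L1 pred L0: · stop@L0
  join L1 pred L2: L2→L1 stop@L0
  join L5 pred L0: · stop@L0
  join L5 pred L2: L2→L1 stop@L0
  join L5 pred L4: L4→L3→L1 stop@L0
  DF(L0)=∅
  DF(L1)={L1,L5}
  DF(L2)={L1,L5}
  DF(L3)={L5}
  DF(L4)={L5}
  DF(L5)=∅

φ for g: defs {L2}
  DF⁺ = {L1,L5}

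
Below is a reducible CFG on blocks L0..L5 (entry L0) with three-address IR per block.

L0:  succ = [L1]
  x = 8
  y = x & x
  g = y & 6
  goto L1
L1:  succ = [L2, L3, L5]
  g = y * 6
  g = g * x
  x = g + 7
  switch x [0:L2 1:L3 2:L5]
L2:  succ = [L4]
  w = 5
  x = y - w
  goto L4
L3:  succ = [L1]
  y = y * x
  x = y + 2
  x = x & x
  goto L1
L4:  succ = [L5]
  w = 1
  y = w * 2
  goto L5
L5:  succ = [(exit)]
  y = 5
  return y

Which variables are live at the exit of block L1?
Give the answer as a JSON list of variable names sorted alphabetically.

def/use:
  L0 def {g,x,y} use ∅
  L1 def {g,x} use {x,y}
  L2 def {w,x} use {y}
  L3 def {x,y} use {x,y}
  L4 def {w,y} use ∅
  L5 def {y} use ∅

Backward fixpoint:
  L0 li=∅ lo={x,y}
  L1 li={x,y} lo={x,y}
  L2 li={y} lo=∅
  L3 li={x,y} lo={x,y}
  L4 li=∅ lo=∅
  L5 li=∅ lo=∅

live-out(L1) = ["x", "y"]

Answer: ["x", "y"]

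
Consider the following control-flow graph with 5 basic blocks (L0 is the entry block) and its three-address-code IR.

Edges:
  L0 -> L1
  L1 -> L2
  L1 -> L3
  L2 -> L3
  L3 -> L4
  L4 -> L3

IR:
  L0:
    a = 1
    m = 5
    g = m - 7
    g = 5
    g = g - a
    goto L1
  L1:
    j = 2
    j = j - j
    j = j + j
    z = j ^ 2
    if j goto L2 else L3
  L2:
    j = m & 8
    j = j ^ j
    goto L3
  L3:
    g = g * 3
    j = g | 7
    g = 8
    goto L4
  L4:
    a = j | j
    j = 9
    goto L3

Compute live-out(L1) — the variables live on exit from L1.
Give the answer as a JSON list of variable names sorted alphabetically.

Block summaries:
  L0 def {a,g,m} use ∅
  L1 def {j,z} use ∅
  L2 def {j} use {m}
  L3 def {g,j} use {g}
  L4 def {a,j} use {j}

Live sets:
  live L0: ∅→{g,m}
  live L1: {g,m}→{g,m}
  live L2: {g,m}→{g}
  live L3: {g}→{g,j}
  live L4: {g,j}→{g}

live-out(L1) = ["g", "m"]

Answer: ["g", "m"]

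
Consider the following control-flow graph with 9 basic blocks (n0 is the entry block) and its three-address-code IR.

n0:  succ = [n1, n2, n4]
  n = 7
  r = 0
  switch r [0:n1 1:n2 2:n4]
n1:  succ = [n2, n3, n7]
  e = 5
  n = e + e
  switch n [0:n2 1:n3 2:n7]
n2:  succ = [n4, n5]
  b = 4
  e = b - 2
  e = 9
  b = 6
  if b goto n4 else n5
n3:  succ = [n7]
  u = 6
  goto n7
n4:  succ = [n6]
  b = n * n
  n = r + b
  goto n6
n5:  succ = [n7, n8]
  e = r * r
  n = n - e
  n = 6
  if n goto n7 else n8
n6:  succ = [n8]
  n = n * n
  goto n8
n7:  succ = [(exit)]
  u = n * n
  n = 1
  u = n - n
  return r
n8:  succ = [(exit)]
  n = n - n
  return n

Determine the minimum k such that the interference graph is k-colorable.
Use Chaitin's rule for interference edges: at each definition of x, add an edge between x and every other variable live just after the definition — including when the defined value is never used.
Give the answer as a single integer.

Answer: 3

Working:
def/use:
  n0 def {n,r} use ∅
  n1 def {e,n} use ∅
  n2 def {b,e} use ∅
  n3 def {u} use ∅
  n4 def {b,n} use {n,r}
  n5 def {e,n} use {n,r}
  n6 def {n} use {n}
  n7 def {n,u} use {n,r}
  n8 def {n} use {n}

Live sets:
  n0 li=∅ lo={n,r}
  n1 li={r} lo={n,r}
  n2 li={n,r} lo={n,r}
  n3 li={n,r} lo={n,r}
  n4 li={n,r} lo={n}
  n5 li={n,r} lo={n,r}
  n6 li={n} lo={n}
  n7 li={n,r} lo=∅
  n8 li={n} lo=∅

Conflict graph:
  b — {n,r}
  e — {n,r}
  n — {b,e,r,u}
  r — {b,e,n,u}
  u — {n,r}

Chromatic number:
  clique {b,n,r} ⇒ need ≥ 3
  assign b→c2 e→c2 n→c0 r→c1 u→c2 — no edge inside a register ⇒ χ ≤ 3
  χ = 3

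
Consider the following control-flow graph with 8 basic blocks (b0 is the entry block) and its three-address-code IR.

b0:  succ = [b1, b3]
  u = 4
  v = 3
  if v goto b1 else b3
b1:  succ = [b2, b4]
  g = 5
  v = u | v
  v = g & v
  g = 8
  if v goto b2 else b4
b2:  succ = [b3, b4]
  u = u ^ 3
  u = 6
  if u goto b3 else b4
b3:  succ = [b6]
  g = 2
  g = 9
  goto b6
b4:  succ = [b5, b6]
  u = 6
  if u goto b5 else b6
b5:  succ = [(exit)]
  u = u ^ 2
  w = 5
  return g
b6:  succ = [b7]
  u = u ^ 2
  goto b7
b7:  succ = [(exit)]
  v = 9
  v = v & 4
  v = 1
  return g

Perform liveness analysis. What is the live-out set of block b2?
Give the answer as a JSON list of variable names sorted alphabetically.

Answer: ["g", "u"]

Derivation:
Per-block:
  b0: def={u,v} ue=∅
  b1: def={g,v} ue={u,v}
  b2: def={u} ue={u}
  b3: def={g} ue=∅
  b4: def={u} ue=∅
  b5: def={u,w} ue={g,u}
  b6: def={u} ue={u}
  b7: def={v} ue={g}

Liveness:
  b0 li=∅ lo={u,v}
  b1 li={u,v} lo={g,u}
  b2 li={g,u} lo={g,u}
  b3 li={u} lo={g,u}
  b4 li={g} lo={g,u}
  b5 li={g,u} lo=∅
  b6 li={g,u} lo={g}
  b7 li={g} lo=∅

live-out(b2) = ["g", "u"]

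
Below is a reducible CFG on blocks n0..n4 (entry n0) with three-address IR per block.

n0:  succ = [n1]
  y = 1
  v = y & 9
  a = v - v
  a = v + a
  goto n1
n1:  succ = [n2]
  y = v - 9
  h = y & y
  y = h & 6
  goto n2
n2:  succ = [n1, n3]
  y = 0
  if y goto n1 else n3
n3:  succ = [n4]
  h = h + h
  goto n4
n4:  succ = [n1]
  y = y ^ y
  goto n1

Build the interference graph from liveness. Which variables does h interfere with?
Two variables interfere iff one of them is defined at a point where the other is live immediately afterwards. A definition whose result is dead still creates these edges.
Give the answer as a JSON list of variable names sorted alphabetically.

def/use:
  n0: def={a,v,y} ue=∅
  n1: def={h,y} ue={v}
  n2: def={y} ue=∅
  n3: def={h} ue={h}
  n4: def={y} ue={y}

Backward fixpoint:
  live n0: ∅→{v}
  live n1: {v}→{h,v}
  live n2: {h,v}→{h,v,y}
  live n3: {h,v,y}→{v,y}
  live n4: {v,y}→{v}

Interference:
  a — {v}
  h — {v,y}
  v — {a,h,y}
  y — {h,v}

N(h) = ["v", "y"]

Answer: ["v", "y"]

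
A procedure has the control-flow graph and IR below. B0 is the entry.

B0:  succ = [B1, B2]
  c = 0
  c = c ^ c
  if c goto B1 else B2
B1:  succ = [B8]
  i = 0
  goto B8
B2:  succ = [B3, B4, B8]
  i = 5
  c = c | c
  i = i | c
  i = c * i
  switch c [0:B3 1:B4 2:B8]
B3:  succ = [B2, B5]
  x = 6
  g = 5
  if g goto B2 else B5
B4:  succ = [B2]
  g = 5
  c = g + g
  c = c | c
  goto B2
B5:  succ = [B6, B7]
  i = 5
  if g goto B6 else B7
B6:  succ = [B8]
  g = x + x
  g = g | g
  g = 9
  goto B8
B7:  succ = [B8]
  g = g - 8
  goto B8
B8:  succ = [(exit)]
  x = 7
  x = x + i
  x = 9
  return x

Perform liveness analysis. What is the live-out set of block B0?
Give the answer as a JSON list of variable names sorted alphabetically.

Answer: ["c"]

Working:
Per-block:
  B0 def {c} use ∅
  B1 def {i} use ∅
  B2 def {c,i} use {c}
  B3 def {g,x} use ∅
  B4 def {c,g} use ∅
  B5 def {i} use {g}
  B6 def {g} use {x}
  B7 def {g} use {g}
  B8 def {x} use {i}

Backward fixpoint:
  live B0: ∅→{c}
  live B1: ∅→{i}
  live B2: {c}→{c,i}
  live B3: {c}→{c,g,x}
  live B4: ∅→{c}
  live B5: {g,x}→{g,i,x}
  live B6: {i,x}→{i}
  live B7: {g,i}→{i}
  live B8: {i}→∅

live-out(B0) = ["c"]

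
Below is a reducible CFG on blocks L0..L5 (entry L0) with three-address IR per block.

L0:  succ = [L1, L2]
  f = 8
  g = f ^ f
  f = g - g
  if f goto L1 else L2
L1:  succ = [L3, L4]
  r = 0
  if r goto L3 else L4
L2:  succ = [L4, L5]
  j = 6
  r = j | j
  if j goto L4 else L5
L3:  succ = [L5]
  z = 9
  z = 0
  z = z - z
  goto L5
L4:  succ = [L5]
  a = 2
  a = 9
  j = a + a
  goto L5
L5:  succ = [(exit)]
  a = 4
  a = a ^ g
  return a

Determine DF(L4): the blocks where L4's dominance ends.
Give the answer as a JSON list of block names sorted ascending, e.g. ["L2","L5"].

Answer: ["L5"]

Working:
idom tree: L1←L0 L2←L0 L3←L1 L4←L0 L5←L0
Dom at joins:
  L4: preds {L1,L2}: {L0,L1} ∩ {L0,L2} = {L0}; idom=L0
  L5: preds {L2,L3,L4}: {L0,L2} ∩ {L0,L1,L3} ∩ {L0,L4} = {L0}; idom=L0

Frontier:
  L4←L1: walk L1 to L0
  L4←L2: walk L2 to L0
  L5←L2: walk L2 to L0
  L5←L3: walk L3→L1 to L0
  L5←L4: walk L4 to L0
  DF(L0)=∅
  DF(L1)={L4,L5}
  DF(L2)={L4,L5}
  DF(L3)={L5}
  DF(L4)={L5}
  DF(L5)=∅

DF(L4) = ["L5"]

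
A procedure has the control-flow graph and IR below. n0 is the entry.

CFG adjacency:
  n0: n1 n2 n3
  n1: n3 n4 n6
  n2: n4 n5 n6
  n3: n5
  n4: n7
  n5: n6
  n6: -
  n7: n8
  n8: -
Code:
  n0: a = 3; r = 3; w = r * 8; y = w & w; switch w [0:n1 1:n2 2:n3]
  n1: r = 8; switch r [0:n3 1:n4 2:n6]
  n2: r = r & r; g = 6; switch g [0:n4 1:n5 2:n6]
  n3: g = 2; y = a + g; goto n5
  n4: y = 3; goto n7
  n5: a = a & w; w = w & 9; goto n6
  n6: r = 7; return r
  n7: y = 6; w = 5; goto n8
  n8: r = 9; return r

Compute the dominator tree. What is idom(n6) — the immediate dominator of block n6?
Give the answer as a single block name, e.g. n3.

Answer: n0

Analysis:
idom tree: n1←n0 n2←n0 n3←n0 n4←n0 n5←n0 n6←n0 n7←n4 n8←n7
Join-block Dom:
  n3: preds {n0,n1}: {n0} ∩ {n0,n1} = {n0}; idom=n0
  n4: preds {n1,n2}: {n0,n1} ∩ {n0,n2} = {n0}; idom=n0
  n5: preds {n2,n3}: {n0,n2} ∩ {n0,n3} = {n0}; idom=n0
  n6: preds {n1,n2,n5}: {n0,n1} ∩ {n0,n2} ∩ {n0,n5} = {n0}; idom=n0

idom(n6) = n0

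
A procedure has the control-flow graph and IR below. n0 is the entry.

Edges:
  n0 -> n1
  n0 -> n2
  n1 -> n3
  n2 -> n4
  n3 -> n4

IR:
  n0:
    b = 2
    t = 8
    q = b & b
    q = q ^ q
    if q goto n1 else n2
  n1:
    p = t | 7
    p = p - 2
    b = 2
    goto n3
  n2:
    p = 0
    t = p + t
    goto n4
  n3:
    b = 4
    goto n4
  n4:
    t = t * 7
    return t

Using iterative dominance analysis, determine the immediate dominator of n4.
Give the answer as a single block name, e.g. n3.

Answer: n0

Analysis:
idom tree: n1←n0 n2←n0 n3←n1 n4←n0
Dom at joins:
  n4: preds {n2,n3}: {n0,n2} ∩ {n0,n1,n3} = {n0}; idom=n0

idom(n4) = n0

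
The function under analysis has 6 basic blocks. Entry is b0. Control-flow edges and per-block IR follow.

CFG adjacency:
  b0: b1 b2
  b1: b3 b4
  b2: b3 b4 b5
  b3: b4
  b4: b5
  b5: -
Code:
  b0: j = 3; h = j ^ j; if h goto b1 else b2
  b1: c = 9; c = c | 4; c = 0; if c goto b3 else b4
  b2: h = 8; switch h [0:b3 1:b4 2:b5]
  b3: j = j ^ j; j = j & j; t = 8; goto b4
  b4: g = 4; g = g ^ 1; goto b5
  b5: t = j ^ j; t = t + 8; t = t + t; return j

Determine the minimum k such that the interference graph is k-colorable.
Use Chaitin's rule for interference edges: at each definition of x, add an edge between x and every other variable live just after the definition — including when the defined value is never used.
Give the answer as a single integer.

Per-block:
  b0: {h,j} / ∅
  b1: {c} / ∅
  b2: {h} / ∅
  b3: {j,t} / {j}
  b4: {g} / ∅
  b5: {t} / {j}

Backward fixpoint:
  b0 li=∅ lo={j}
  b1 li={j} lo={j}
  b2 li={j} lo={j}
  b3 li={j} lo={j}
  b4 li={j} lo={j}
  b5 li={j} lo=∅

Interfere edges:
  c↔{j}
  g↔{j}
  h↔{j}
  j↔{c,g,h,t}
  t↔{j}

Colouring:
  lower bound: {c,j} mutually conflict ⇒ χ ≥ 2
  assign c→r1 g→r1 h→r1 j→r0 t→r1 — no edge inside a register ⇒ χ ≤ 2
  χ = 2

Answer: 2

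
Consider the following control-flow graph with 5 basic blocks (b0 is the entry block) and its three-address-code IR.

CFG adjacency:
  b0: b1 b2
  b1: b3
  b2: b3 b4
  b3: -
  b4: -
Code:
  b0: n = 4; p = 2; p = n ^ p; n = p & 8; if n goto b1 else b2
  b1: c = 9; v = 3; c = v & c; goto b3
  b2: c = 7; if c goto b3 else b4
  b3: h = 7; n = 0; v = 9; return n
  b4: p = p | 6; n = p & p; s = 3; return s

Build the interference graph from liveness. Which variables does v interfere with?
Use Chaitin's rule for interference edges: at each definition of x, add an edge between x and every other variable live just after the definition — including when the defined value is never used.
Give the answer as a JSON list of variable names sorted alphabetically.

Answer: ["c", "n"]

Derivation:
Block summaries:
  b0: def={n,p} ue=∅
  b1: def={c,v} ue=∅
  b2: def={c} ue=∅
  b3: def={h,n,v} ue=∅
  b4: def={n,p,s} ue={p}

Backward fixpoint:
  b0 li=∅ lo={p}
  b1 li=∅ lo=∅
  b2 li={p} lo={p}
  b3 li=∅ lo=∅
  b4 li={p} lo=∅

Conflict graph:
  c: {p,v}
  h: ∅
  n: {p,v}
  p: {c,n}
  s: ∅
  v: {c,n}

N(v) = ["c", "n"]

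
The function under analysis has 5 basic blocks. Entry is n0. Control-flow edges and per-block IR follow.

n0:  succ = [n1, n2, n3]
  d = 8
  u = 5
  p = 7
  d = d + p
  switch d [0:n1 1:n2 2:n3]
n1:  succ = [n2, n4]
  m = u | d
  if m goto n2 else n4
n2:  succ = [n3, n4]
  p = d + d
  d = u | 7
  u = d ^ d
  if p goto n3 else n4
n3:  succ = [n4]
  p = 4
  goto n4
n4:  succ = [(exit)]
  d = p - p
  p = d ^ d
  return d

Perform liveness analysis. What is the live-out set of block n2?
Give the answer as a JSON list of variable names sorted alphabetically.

Answer: ["p"]

Working:
Block summaries:
  n0 def {d,p,u} use ∅
  n1 def {m} use {d,u}
  n2 def {d,p,u} use {d,u}
  n3 def {p} use ∅
  n4 def {d,p} use {p}

Backward fixpoint:
  n0 li=∅ lo={d,p,u}
  n1 li={d,p,u} lo={d,p,u}
  n2 li={d,u} lo={p}
  n3 li=∅ lo={p}
  n4 li={p} lo=∅

live-out(n2) = ["p"]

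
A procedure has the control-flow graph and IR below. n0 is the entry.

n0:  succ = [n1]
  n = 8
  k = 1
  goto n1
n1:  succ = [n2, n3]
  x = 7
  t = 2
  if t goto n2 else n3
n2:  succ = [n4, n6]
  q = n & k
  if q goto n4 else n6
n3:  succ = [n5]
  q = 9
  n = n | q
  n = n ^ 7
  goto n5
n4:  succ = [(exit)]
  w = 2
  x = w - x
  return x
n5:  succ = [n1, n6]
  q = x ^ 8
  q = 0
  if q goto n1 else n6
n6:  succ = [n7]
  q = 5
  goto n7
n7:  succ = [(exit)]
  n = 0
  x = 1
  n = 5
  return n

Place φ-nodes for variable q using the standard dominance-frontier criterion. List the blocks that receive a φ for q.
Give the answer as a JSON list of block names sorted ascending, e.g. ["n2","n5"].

idom tree: n1←n0 n2←n1 n3←n1 n4←n2 n5←n3 n6←n1 n7←n6
Join-block Dom:
  n1: preds {n0,n5}: {n0} ∩ {n0,n1,n3,n5} = {n0}; idom=n0
  n6: preds {n2,n5}: {n0,n1,n2} ∩ {n0,n1,n3,n5} = {n0,n1}; idom=n1

DF walk-up:
  join n1 pred n0: · stop@n0
  join n1 pred n5: n5→n3→n1 stop@n0
  join n6 pred n2: n2 stop@n1
  join n6 pred n5: n5→n3 stop@n1
  n0 → ∅
  n1 → {n1}
  n2 → {n6}
  n3 → {n1,n6}
  n4 → ∅
  n5 → {n1,n6}
  n6 → ∅
  n7 → ∅

φ for q: defs {n2,n3,n5,n6}
  DF⁺ = {n1,n6}

Answer: ["n1", "n6"]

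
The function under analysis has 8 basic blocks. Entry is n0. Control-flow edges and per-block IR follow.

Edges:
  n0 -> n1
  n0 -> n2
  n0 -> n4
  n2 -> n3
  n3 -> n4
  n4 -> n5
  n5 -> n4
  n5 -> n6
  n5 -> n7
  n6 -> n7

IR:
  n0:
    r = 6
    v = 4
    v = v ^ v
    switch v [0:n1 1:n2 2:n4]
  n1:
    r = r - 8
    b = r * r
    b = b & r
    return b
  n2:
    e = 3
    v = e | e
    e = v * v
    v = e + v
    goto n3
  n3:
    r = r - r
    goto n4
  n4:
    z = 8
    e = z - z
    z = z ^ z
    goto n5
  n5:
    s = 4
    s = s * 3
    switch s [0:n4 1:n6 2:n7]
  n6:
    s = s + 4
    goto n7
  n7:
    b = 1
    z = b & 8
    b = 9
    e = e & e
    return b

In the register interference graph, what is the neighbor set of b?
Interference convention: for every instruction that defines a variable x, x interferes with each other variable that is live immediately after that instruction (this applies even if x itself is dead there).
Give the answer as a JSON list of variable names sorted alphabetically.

Per-block:
  n0: def={r,v} ue=∅
  n1: def={b,r} ue={r}
  n2: def={e,v} ue=∅
  n3: def={r} ue={r}
  n4: def={e,z} ue=∅
  n5: def={s} ue=∅
  n6: def={s} ue={s}
  n7: def={b,e,z} ue={e}

Live sets:
  n0: in=∅ out={r}
  n1: in={r} out=∅
  n2: in={r} out={r}
  n3: in={r} out=∅
  n4: in=∅ out={e}
  n5: in={e} out={e,s}
  n6: in={e,s} out={e}
  n7: in={e} out=∅

Interfere edges:
  b↔{e,r}
  e↔{b,r,s,v,z}
  r↔{b,e,v}
  s↔{e}
  v↔{e,r}
  z↔{e}

N(b) = ["e", "r"]

Answer: ["e", "r"]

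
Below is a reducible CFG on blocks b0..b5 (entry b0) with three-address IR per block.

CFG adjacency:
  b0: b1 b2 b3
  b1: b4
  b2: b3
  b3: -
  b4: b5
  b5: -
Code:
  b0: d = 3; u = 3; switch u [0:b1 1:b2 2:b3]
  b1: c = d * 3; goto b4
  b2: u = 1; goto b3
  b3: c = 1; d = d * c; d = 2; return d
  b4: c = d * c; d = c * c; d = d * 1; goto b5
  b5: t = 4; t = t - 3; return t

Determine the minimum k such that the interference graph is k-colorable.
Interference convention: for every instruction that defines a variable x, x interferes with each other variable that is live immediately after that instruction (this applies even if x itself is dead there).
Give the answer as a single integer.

Block summaries:
  b0: {d,u} / ∅
  b1: {c} / {d}
  b2: {u} / ∅
  b3: {c,d} / {d}
  b4: {c,d} / {c,d}
  b5: {t} / ∅

Backward fixpoint:
  live b0: ∅→{d}
  live b1: {d}→{c,d}
  live b2: {d}→{d}
  live b3: {d}→∅
  live b4: {c,d}→∅
  live b5: ∅→∅

Conflict graph:
  c — {d}
  d — {c,u}
  t — ∅
  u — {d}

Registers:
  lower bound: {c,d} mutually conflict ⇒ χ ≥ 2
  assign c→c1 d→c0 t→c0 u→c1 — no edge inside a register ⇒ χ ≤ 2
  χ = 2

Answer: 2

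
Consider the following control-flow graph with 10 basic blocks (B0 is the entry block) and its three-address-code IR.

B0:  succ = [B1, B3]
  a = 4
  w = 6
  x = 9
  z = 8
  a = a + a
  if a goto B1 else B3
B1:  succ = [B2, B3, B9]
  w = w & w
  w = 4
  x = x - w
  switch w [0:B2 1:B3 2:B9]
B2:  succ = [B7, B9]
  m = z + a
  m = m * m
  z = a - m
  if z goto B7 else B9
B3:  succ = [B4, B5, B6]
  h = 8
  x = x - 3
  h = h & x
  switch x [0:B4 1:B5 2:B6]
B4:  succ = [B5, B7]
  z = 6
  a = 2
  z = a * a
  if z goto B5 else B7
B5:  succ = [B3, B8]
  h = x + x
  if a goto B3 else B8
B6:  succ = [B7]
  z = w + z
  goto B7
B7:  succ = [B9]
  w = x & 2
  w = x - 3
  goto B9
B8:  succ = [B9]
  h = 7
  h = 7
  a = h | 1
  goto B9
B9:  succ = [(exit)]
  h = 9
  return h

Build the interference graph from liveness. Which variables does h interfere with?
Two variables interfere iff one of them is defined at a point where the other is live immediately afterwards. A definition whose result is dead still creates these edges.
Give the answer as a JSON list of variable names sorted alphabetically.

def/use:
  B0 def {a,w,x,z} use ∅
  B1 def {w,x} use {w,x}
  B2 def {m,z} use {a,z}
  B3 def {h,x} use {x}
  B4 def {a,z} use ∅
  B5 def {h} use {a,x}
  B6 def {z} use {w,z}
  B7 def {w} use {x}
  B8 def {a,h} use ∅
  B9 def {h} use ∅

Live sets:
  B0: in=∅ out={a,w,x,z}
  B1: in={a,w,x,z} out={a,w,x,z}
  B2: in={a,x,z} out={x}
  B3: in={a,w,x,z} out={a,w,x,z}
  B4: in={w,x} out={a,w,x,z}
  B5: in={a,w,x,z} out={a,w,x,z}
  B6: in={w,x,z} out={x}
  B7: in={x} out=∅
  B8: in=∅ out=∅
  B9: in=∅ out=∅

Interference:
  a: {h,m,w,x,z}
  h: {a,w,x,z}
  m: {a,x}
  w: {a,h,x,z}
  x: {a,h,m,w,z}
  z: {a,h,w,x}

N(h) = ["a", "w", "x", "z"]

Answer: ["a", "w", "x", "z"]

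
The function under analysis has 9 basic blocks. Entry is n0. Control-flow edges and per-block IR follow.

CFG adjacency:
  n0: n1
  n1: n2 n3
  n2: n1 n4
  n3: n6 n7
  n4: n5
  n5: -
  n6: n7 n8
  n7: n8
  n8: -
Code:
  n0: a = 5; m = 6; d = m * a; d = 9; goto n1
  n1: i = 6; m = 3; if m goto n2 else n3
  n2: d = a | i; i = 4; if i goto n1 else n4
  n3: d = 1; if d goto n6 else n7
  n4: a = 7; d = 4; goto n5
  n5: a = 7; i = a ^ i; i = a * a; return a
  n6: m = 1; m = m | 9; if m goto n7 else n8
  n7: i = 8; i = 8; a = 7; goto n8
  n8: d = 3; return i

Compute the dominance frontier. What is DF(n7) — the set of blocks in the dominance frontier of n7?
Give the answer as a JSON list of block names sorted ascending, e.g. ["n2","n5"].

idom tree: n1←n0 n2←n1 n3←n1 n4←n2 n5←n4 n6←n3 n7←n3 n8←n3
Join-block Dom:
  n1: preds {n0,n2}: {n0} ∩ {n0,n1,n2} = {n0}; idom=n0
  n7: preds {n3,n6}: {n0,n1,n3} ∩ {n0,n1,n3,n6} = {n0,n1,n3}; idom=n3
  n8: preds {n6,n7}: {n0,n1,n3,n6} ∩ {n0,n1,n3,n7} = {n0,n1,n3}; idom=n3

DF walk-up:
  join n1 pred n0: · stop@n0
  join n1 pred n2: n2→n1 stop@n0
  join n7 pred n3: · stop@n3
  join n7 pred n6: n6 stop@n3
  join n8 pred n6: n6 stop@n3
  join n8 pred n7: n7 stop@n3
  n0: DF=∅
  n1: DF={n1}
  n2: DF={n1}
  n3: DF=∅
  n4: DF=∅
  n5: DF=∅
  n6: DF={n7,n8}
  n7: DF={n8}
  n8: DF=∅

DF(n7) = ["n8"]

Answer: ["n8"]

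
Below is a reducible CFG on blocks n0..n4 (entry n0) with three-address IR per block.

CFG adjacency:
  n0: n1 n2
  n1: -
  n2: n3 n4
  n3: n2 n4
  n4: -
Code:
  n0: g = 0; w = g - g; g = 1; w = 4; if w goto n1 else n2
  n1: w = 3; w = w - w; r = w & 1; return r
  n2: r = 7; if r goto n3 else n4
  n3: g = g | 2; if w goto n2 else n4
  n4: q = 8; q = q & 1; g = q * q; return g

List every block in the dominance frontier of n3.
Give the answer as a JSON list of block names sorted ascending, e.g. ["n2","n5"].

idom tree: n1←n0 n2←n0 n3←n2 n4←n2
Join-block Dom:
  n2: preds {n0,n3}: {n0} ∩ {n0,n2,n3} = {n0}; idom=n0
  n4: preds {n2,n3}: {n0,n2} ∩ {n0,n2,n3} = {n0,n2}; idom=n2

Frontier:
  n2←n0: walk · to n0
  n2←n3: walk n3→n2 to n0
  n4←n2: walk · to n2
  n4←n3: walk n3 to n2
  n0 → ∅
  n1 → ∅
  n2 → {n2}
  n3 → {n2,n4}
  n4 → ∅

DF(n3) = ["n2", "n4"]

Answer: ["n2", "n4"]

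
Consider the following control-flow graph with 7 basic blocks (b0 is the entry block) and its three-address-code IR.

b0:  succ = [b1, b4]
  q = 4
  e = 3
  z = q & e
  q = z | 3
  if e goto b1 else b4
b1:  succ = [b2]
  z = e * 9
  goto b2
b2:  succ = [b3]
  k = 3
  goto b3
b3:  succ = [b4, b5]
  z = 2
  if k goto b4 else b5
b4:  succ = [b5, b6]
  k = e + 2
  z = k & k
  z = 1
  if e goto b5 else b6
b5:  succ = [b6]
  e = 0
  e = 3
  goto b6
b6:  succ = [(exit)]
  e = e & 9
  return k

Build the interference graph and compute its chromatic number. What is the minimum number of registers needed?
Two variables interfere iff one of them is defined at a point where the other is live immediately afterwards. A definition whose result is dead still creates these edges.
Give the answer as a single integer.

Answer: 3

Working:
Per-block:
  b0: def={e,q,z} ue=∅
  b1: def={z} ue={e}
  b2: def={k} ue=∅
  b3: def={z} ue={k}
  b4: def={k,z} ue={e}
  b5: def={e} ue=∅
  b6: def={e} ue={e,k}

Liveness:
  b0 li=∅ lo={e}
  b1 li={e} lo={e}
  b2 li={e} lo={e,k}
  b3 li={e,k} lo={e,k}
  b4 li={e} lo={e,k}
  b5 li={k} lo={e,k}
  b6 li={e,k} lo=∅

Interference:
  e↔{k,q,z}
  k↔{e,z}
  q↔{e}
  z↔{e,k}

Chromatic number:
  clique {e,k,z} ⇒ need ≥ 3
  assign e→R0 k→R1 q→R1 z→R2 — no edge inside a register ⇒ χ ≤ 3
  χ = 3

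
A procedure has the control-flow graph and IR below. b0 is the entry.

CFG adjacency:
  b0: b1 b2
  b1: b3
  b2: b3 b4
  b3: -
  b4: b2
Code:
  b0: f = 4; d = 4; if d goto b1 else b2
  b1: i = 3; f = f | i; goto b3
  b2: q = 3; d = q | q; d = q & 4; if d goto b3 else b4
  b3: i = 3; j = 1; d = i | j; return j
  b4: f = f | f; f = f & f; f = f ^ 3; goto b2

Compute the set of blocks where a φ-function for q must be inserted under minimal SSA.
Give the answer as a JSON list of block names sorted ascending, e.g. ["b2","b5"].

Answer: ["b2", "b3"]

Analysis:
idom tree: b1←b0 b2←b0 b3←b0 b4←b2
Join-block Dom:
  b2: preds {b0,b4}: {b0} ∩ {b0,b2,b4} = {b0}; idom=b0
  b3: preds {b1,b2}: {b0,b1} ∩ {b0,b2} = {b0}; idom=b0

DF derivation:
  join b2 pred b0: · stop@b0
  join b2 pred b4: b4→b2 stop@b0
  join b3 pred b1: b1 stop@b0
  join b3 pred b2: b2 stop@b0
  b0: DF=∅
  b1: DF={b3}
  b2: DF={b2,b3}
  b3: DF=∅
  b4: DF={b2}

φ for q: defs {b2}
  DF⁺ = {b2,b3}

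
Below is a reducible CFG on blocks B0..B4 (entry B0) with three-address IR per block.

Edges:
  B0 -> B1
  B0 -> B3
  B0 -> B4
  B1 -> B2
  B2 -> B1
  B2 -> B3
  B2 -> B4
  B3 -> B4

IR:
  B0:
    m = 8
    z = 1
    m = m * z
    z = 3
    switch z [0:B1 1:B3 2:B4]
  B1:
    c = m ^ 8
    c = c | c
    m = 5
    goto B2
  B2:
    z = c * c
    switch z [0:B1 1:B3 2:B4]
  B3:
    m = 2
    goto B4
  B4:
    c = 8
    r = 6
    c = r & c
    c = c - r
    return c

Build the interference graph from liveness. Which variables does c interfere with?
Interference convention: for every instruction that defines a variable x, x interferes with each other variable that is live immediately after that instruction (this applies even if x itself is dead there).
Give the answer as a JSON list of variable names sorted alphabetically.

Answer: ["m", "r"]

Working:
Block summaries:
  B0: def={m,z} ue=∅
  B1: def={c,m} ue={m}
  B2: def={z} ue={c}
  B3: def={m} ue=∅
  B4: def={c,r} ue=∅

Live sets:
  B0: in=∅ out={m}
  B1: in={m} out={c,m}
  B2: in={c,m} out={m}
  B3: in=∅ out=∅
  B4: in=∅ out=∅

Interference:
  c — {m,r}
  m — {c,z}
  r — {c}
  z — {m}

N(c) = ["m", "r"]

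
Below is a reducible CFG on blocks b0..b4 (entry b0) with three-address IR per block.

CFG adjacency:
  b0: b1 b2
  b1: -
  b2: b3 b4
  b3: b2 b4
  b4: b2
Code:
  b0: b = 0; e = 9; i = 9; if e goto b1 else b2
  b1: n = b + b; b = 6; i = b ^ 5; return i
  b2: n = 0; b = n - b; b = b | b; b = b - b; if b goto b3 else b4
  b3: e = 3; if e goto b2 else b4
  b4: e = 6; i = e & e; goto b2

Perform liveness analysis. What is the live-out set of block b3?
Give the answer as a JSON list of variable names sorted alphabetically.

Block summaries:
  b0: {b,e,i} / ∅
  b1: {b,i,n} / {b}
  b2: {b,n} / {b}
  b3: {e} / ∅
  b4: {e,i} / ∅

Live sets:
  b0: in=∅ out={b}
  b1: in={b} out=∅
  b2: in={b} out={b}
  b3: in={b} out={b}
  b4: in={b} out={b}

live-out(b3) = ["b"]

Answer: ["b"]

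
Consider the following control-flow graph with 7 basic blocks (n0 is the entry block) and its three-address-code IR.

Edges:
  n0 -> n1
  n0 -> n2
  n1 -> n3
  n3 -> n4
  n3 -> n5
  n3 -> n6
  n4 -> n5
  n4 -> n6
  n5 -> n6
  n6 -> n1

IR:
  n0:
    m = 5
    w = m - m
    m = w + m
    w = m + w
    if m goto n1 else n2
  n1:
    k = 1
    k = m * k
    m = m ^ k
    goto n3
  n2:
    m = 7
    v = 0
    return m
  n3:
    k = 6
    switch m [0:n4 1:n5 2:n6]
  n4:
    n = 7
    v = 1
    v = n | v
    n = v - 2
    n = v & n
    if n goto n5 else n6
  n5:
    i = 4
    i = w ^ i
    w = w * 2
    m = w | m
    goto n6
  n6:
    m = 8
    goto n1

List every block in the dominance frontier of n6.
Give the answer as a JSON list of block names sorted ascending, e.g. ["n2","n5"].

idom tree: n1←n0 n2←n0 n3←n1 n4←n3 n5←n3 n6←n3
Join-block Dom:
  n1: preds {n0,n6}: {n0} ∩ {n0,n1,n3,n6} = {n0}; idom=n0
  n5: preds {n3,n4}: {n0,n1,n3} ∩ {n0,n1,n3,n4} = {n0,n1,n3}; idom=n3
  n6: preds {n3,n4,n5}: {n0,n1,n3} ∩ {n0,n1,n3,n4} ∩ {n0,n1,n3,n5} = {n0,n1,n3}; idom=n3

DF walk-up:
  n1←n0: walk · to n0
  n1←n6: walk n6→n3→n1 to n0
  n5←n3: walk · to n3
  n5←n4: walk n4 to n3
  n6←n3: walk · to n3
  n6←n4: walk n4 to n3
  n6←n5: walk n5 to n3
  DF(n0)=∅
  DF(n1)={n1}
  DF(n2)=∅
  DF(n3)={n1}
  DF(n4)={n5,n6}
  DF(n5)={n6}
  DF(n6)={n1}

DF(n6) = ["n1"]

Answer: ["n1"]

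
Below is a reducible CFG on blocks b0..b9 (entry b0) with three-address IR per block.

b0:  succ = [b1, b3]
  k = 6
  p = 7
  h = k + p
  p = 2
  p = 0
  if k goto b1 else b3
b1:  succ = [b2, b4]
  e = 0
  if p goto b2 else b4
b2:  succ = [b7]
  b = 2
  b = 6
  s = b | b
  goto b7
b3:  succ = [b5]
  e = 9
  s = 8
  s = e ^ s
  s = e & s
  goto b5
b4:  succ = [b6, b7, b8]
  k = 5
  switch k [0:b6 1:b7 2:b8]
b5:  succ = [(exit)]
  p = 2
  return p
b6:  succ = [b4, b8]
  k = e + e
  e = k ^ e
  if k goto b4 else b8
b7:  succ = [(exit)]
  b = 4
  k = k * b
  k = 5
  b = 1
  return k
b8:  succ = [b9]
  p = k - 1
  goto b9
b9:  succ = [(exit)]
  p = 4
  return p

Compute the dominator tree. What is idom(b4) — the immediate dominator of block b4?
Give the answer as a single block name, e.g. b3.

idom tree: b1←b0 b2←b1 b3←b0 b4←b1 b5←b3 b6←b4 b7←b1 b8←b4 b9←b8
Dom at joins:
  b4: preds {b1,b6}: {b0,b1} ∩ {b0,b1,b4,b6} = {b0,b1}; idom=b1
  b7: preds {b2,b4}: {b0,b1,b2} ∩ {b0,b1,b4} = {b0,b1}; idom=b1
  b8: preds {b4,b6}: {b0,b1,b4} ∩ {b0,b1,b4,b6} = {b0,b1,b4}; idom=b4

idom(b4) = b1

Answer: b1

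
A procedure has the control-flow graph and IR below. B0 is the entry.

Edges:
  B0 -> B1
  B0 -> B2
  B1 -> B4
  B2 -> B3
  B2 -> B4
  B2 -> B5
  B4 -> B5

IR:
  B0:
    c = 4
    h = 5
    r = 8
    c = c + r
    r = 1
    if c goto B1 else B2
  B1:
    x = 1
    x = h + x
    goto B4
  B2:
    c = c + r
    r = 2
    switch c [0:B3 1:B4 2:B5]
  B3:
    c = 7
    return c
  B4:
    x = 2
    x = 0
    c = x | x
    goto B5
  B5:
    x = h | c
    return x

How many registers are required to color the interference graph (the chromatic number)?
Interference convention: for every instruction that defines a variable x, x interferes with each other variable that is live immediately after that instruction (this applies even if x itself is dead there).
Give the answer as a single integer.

Block summaries:
  B0 def {c,h,r} use ∅
  B1 def {x} use {h}
  B2 def {c,r} use {c,r}
  B3 def {c} use ∅
  B4 def {c,x} use ∅
  B5 def {x} use {c,h}

Backward fixpoint:
  live B0: ∅→{c,h,r}
  live B1: {h}→{h}
  live B2: {c,h,r}→{c,h}
  live B3: ∅→∅
  live B4: {h}→{c,h}
  live B5: {c,h}→∅

Conflict graph:
  c — {h,r}
  h — {c,r,x}
  r — {c,h}
  x — {h}

Colouring:
  clique {c,h,r} ⇒ need ≥ 3
  3-colouring: r0={h}  r1={c,x}  r2={r}
  χ = 3

Answer: 3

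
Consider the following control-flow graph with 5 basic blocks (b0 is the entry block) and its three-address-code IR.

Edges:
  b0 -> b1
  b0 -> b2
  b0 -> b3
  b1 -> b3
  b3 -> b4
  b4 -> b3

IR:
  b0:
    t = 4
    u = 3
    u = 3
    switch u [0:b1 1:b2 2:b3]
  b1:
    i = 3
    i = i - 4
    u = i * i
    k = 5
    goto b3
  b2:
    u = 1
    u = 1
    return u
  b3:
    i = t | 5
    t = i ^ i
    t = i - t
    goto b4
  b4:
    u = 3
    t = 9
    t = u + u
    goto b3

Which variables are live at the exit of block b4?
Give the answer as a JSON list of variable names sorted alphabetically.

def/use:
  b0: {t,u} / ∅
  b1: {i,k,u} / ∅
  b2: {u} / ∅
  b3: {i,t} / {t}
  b4: {t,u} / ∅

Backward fixpoint:
  live b0: ∅→{t}
  live b1: {t}→{t}
  live b2: ∅→∅
  live b3: {t}→∅
  live b4: ∅→{t}

live-out(b4) = ["t"]

Answer: ["t"]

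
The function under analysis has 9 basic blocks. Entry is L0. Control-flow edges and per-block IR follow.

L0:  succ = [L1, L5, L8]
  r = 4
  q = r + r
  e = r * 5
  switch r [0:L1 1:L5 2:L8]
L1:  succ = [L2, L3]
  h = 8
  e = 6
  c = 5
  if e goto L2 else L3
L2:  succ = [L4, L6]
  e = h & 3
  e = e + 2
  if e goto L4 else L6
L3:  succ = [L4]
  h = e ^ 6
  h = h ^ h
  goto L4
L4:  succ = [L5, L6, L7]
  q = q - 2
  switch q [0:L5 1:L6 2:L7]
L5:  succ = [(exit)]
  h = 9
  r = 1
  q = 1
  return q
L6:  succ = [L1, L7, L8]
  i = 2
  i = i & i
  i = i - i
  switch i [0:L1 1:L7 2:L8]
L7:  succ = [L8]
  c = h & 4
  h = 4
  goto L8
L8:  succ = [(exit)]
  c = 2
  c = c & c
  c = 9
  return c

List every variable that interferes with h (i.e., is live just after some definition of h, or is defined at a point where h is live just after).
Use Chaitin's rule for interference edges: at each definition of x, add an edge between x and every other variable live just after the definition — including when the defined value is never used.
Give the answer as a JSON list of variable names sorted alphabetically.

Per-block:
  L0: {e,q,r} / ∅
  L1: {c,e,h} / ∅
  L2: {e} / {h}
  L3: {h} / {e}
  L4: {q} / {q}
  L5: {h,q,r} / ∅
  L6: {i} / ∅
  L7: {c,h} / {h}
  L8: {c} / ∅

Liveness:
  live L0: ∅→{q}
  live L1: {q}→{e,h,q}
  live L2: {h,q}→{h,q}
  live L3: {e,q}→{h,q}
  live L4: {h,q}→{h,q}
  live L5: ∅→∅
  live L6: {h,q}→{h,q}
  live L7: {h}→∅
  live L8: ∅→∅

Conflict graph:
  c — {e,h,q}
  e — {c,h,q,r}
  h — {c,e,i,q}
  i — {h,q}
  q — {c,e,h,i,r}
  r — {e,q}

N(h) = ["c", "e", "i", "q"]

Answer: ["c", "e", "i", "q"]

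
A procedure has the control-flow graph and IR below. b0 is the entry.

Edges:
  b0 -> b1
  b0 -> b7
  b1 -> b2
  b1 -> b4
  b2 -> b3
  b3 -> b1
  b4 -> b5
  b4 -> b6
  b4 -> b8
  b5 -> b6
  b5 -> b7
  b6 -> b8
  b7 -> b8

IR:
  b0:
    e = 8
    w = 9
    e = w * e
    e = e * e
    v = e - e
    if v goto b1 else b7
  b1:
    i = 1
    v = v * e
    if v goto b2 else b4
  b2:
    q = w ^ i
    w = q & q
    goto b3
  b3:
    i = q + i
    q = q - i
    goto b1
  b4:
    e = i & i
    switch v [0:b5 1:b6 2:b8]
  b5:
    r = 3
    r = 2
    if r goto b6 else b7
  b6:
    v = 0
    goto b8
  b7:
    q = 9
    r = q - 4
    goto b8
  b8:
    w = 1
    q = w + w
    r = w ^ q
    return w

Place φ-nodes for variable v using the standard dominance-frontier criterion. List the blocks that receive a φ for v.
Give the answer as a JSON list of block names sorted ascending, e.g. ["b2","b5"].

idom tree: b1←b0 b2←b1 b3←b2 b4←b1 b5←b4 b6←b4 b7←b0 b8←b0
Dom at joins:
  b1: preds {b0,b3}: {b0} ∩ {b0,b1,b2,b3} = {b0}; idom=b0
  b6: preds {b4,b5}: {b0,b1,b4} ∩ {b0,b1,b4,b5} = {b0,b1,b4}; idom=b4
  b7: preds {b0,b5}: {b0} ∩ {b0,b1,b4,b5} = {b0}; idom=b0
  b8: preds {b4,b6,b7}: {b0,b1,b4} ∩ {b0,b1,b4,b6} ∩ {b0,b7} = {b0}; idom=b0

DF derivation:
  join b1 pred b0: · stop@b0
  join b1 pred b3: b3→b2→b1 stop@b0
  join b6 pred b4: · stop@b4
  join b6 pred b5: b5 stop@b4
  join b7 pred b0: · stop@b0
  join b7 pred b5: b5→b4→b1 stop@b0
  join b8 pred b4: b4→b1 stop@b0
  join b8 pred b6: b6→b4→b1 stop@b0
  join b8 pred b7: b7 stop@b0
  b0 → ∅
  b1 → {b1,b7,b8}
  b2 → {b1}
  b3 → {b1}
  b4 → {b7,b8}
  b5 → {b6,b7}
  b6 → {b8}
  b7 → {b8}
  b8 → ∅

φ for v: defs {b0,b1,b6}
  DF⁺ = {b1,b7,b8}

Answer: ["b1", "b7", "b8"]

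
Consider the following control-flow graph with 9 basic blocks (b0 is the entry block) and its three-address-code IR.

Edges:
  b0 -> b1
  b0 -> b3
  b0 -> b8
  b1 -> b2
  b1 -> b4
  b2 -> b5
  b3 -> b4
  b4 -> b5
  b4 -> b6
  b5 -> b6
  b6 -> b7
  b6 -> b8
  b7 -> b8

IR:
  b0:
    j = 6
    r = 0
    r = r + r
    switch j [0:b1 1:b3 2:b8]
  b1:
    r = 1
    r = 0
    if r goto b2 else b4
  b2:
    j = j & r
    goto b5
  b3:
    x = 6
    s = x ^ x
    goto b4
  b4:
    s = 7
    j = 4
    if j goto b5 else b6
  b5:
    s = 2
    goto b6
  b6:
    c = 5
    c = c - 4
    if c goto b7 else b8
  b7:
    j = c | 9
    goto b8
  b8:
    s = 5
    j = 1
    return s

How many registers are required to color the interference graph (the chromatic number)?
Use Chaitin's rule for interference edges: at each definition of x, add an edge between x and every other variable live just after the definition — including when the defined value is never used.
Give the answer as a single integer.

def/use:
  b0 def {j,r} use ∅
  b1 def {r} use ∅
  b2 def {j} use {j,r}
  b3 def {s,x} use ∅
  b4 def {j,s} use ∅
  b5 def {s} use ∅
  b6 def {c} use ∅
  b7 def {j} use {c}
  b8 def {j,s} use ∅

Liveness:
  b0: in=∅ out={j}
  b1: in={j} out={j,r}
  b2: in={j,r} out=∅
  b3: in=∅ out=∅
  b4: in=∅ out=∅
  b5: in=∅ out=∅
  b6: in=∅ out={c}
  b7: in={c} out=∅
  b8: in=∅ out=∅

Interfere edges:
  c — ∅
  j — {r,s}
  r — {j}
  s — {j}
  x — ∅

Colouring:
  clique {j,r} ⇒ need ≥ 2
  assign c→R0 j→R0 r→R1 s→R1 x→R0 — no edge inside a register ⇒ χ ≤ 2
  χ = 2

Answer: 2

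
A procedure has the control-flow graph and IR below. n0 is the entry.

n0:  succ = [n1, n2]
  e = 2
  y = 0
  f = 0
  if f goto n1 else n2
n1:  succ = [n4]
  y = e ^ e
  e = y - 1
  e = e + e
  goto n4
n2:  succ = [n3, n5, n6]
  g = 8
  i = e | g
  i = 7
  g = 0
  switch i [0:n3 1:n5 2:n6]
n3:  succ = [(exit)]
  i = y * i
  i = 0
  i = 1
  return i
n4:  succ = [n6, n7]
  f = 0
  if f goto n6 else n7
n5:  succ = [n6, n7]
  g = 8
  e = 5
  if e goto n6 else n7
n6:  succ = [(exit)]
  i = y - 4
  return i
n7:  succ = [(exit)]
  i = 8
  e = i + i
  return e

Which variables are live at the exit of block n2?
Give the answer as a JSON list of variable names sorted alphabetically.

Answer: ["i", "y"]

Analysis:
def/use:
  n0: def={e,f,y} ue=∅
  n1: def={e,y} ue={e}
  n2: def={g,i} ue={e}
  n3: def={i} ue={i,y}
  n4: def={f} ue=∅
  n5: def={e,g} ue=∅
  n6: def={i} ue={y}
  n7: def={e,i} ue=∅

Liveness:
  live n0: ∅→{e,y}
  live n1: {e}→{y}
  live n2: {e,y}→{i,y}
  live n3: {i,y}→∅
  live n4: {y}→{y}
  live n5: {y}→{y}
  live n6: {y}→∅
  live n7: ∅→∅

live-out(n2) = ["i", "y"]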